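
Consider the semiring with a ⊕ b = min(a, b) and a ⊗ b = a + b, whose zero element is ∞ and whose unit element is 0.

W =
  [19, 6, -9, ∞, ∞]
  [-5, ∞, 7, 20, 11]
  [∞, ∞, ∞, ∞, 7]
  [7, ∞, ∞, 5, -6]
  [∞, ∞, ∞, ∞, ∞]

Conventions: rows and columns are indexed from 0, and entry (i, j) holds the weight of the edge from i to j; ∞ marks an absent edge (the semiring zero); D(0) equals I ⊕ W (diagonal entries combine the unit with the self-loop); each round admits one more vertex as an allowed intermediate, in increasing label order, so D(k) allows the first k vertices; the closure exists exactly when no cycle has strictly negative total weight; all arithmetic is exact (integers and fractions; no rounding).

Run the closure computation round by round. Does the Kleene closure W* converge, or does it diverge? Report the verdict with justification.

D(0):
  [0, 6, -9, ∞, ∞]
  [-5, 0, 7, 20, 11]
  [∞, ∞, 0, ∞, 7]
  [7, ∞, ∞, 0, -6]
  [∞, ∞, ∞, ∞, 0]
D(1):
  [0, 6, -9, ∞, ∞]
  [-5, 0, -14, 20, 11]
  [∞, ∞, 0, ∞, 7]
  [7, 13, -2, 0, -6]
  [∞, ∞, ∞, ∞, 0]
D(2):
  [0, 6, -9, 26, 17]
  [-5, 0, -14, 20, 11]
  [∞, ∞, 0, ∞, 7]
  [7, 13, -2, 0, -6]
  [∞, ∞, ∞, ∞, 0]
D(3):
  [0, 6, -9, 26, -2]
  [-5, 0, -14, 20, -7]
  [∞, ∞, 0, ∞, 7]
  [7, 13, -2, 0, -6]
  [∞, ∞, ∞, ∞, 0]
D(4):
  [0, 6, -9, 26, -2]
  [-5, 0, -14, 20, -7]
  [∞, ∞, 0, ∞, 7]
  [7, 13, -2, 0, -6]
  [∞, ∞, ∞, ∞, 0]
D(5):
  [0, 6, -9, 26, -2]
  [-5, 0, -14, 20, -7]
  [∞, ∞, 0, ∞, 7]
  [7, 13, -2, 0, -6]
  [∞, ∞, ∞, ∞, 0]
Key observation: every diagonal entry stays at the unit through all rounds, so no improving cycle exists.
Answer: CONVERGES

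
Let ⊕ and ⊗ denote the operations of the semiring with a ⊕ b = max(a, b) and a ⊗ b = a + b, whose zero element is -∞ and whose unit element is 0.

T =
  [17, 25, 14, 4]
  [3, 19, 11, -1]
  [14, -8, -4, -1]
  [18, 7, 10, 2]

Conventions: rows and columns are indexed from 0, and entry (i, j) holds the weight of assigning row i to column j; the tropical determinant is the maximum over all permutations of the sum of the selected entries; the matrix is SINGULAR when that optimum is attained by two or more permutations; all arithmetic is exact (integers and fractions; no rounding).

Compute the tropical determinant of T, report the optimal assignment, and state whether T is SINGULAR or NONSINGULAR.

σ = (0, 1, 2, 3): 17 + 19 + (-4) + 2 = 34
σ = (0, 1, 3, 2): 17 + 19 + (-1) + 10 = 45
σ = (0, 2, 1, 3): 17 + 11 + (-8) + 2 = 22
σ = (0, 2, 3, 1): 17 + 11 + (-1) + 7 = 34
σ = (0, 3, 1, 2): 17 + (-1) + (-8) + 10 = 18
σ = (0, 3, 2, 1): 17 + (-1) + (-4) + 7 = 19
σ = (1, 0, 2, 3): 25 + 3 + (-4) + 2 = 26
σ = (1, 0, 3, 2): 25 + 3 + (-1) + 10 = 37
σ = (1, 2, 0, 3): 25 + 11 + 14 + 2 = 52
σ = (1, 2, 3, 0): 25 + 11 + (-1) + 18 = 53
σ = (1, 3, 0, 2): 25 + (-1) + 14 + 10 = 48
σ = (1, 3, 2, 0): 25 + (-1) + (-4) + 18 = 38
σ = (2, 0, 1, 3): 14 + 3 + (-8) + 2 = 11
σ = (2, 0, 3, 1): 14 + 3 + (-1) + 7 = 23
σ = (2, 1, 0, 3): 14 + 19 + 14 + 2 = 49
σ = (2, 1, 3, 0): 14 + 19 + (-1) + 18 = 50
σ = (2, 3, 0, 1): 14 + (-1) + 14 + 7 = 34
σ = (2, 3, 1, 0): 14 + (-1) + (-8) + 18 = 23
σ = (3, 0, 1, 2): 4 + 3 + (-8) + 10 = 9
σ = (3, 0, 2, 1): 4 + 3 + (-4) + 7 = 10
σ = (3, 1, 0, 2): 4 + 19 + 14 + 10 = 47
σ = (3, 1, 2, 0): 4 + 19 + (-4) + 18 = 37
σ = (3, 2, 0, 1): 4 + 11 + 14 + 7 = 36
σ = (3, 2, 1, 0): 4 + 11 + (-8) + 18 = 25
Optimal value attained by: σ = (1, 2, 3, 0).
Answer: det⊕(T) = 53; verdict: NONSINGULAR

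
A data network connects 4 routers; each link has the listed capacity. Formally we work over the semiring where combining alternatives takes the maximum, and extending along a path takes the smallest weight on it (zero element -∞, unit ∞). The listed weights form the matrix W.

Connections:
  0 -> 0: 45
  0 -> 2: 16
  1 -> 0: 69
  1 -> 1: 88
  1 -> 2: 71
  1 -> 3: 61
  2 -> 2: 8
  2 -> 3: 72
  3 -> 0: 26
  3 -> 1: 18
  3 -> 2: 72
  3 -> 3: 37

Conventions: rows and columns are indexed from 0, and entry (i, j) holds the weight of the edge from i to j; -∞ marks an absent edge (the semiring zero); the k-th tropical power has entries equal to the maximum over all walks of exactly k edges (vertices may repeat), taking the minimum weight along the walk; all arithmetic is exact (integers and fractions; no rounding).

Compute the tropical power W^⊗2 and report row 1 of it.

W^⊗2:
  [45, -∞, 16, 16]
  [69, 88, 71, 71]
  [26, 18, 72, 37]
  [26, 18, 37, 72]
Answer: row 1 of W^⊗2 = [69, 88, 71, 71]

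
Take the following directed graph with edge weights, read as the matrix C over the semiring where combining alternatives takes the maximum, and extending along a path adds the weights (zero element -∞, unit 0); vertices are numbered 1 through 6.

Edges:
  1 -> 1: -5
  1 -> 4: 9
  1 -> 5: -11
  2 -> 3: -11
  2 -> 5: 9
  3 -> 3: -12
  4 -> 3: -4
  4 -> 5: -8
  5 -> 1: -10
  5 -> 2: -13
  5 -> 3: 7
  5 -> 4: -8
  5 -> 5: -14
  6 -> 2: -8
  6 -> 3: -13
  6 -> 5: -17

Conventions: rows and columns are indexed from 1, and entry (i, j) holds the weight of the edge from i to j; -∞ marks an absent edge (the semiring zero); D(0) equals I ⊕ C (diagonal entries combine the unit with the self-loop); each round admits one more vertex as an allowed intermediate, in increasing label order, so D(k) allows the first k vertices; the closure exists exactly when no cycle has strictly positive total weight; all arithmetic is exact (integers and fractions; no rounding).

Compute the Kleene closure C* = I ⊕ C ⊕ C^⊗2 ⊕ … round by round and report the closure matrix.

D(0):
  [0, -∞, -∞, 9, -11, -∞]
  [-∞, 0, -11, -∞, 9, -∞]
  [-∞, -∞, 0, -∞, -∞, -∞]
  [-∞, -∞, -4, 0, -8, -∞]
  [-10, -13, 7, -8, 0, -∞]
  [-∞, -8, -13, -∞, -17, 0]
D(1):
  [0, -∞, -∞, 9, -11, -∞]
  [-∞, 0, -11, -∞, 9, -∞]
  [-∞, -∞, 0, -∞, -∞, -∞]
  [-∞, -∞, -4, 0, -8, -∞]
  [-10, -13, 7, -1, 0, -∞]
  [-∞, -8, -13, -∞, -17, 0]
D(2):
  [0, -∞, -∞, 9, -11, -∞]
  [-∞, 0, -11, -∞, 9, -∞]
  [-∞, -∞, 0, -∞, -∞, -∞]
  [-∞, -∞, -4, 0, -8, -∞]
  [-10, -13, 7, -1, 0, -∞]
  [-∞, -8, -13, -∞, 1, 0]
D(3):
  [0, -∞, -∞, 9, -11, -∞]
  [-∞, 0, -11, -∞, 9, -∞]
  [-∞, -∞, 0, -∞, -∞, -∞]
  [-∞, -∞, -4, 0, -8, -∞]
  [-10, -13, 7, -1, 0, -∞]
  [-∞, -8, -13, -∞, 1, 0]
D(4):
  [0, -∞, 5, 9, 1, -∞]
  [-∞, 0, -11, -∞, 9, -∞]
  [-∞, -∞, 0, -∞, -∞, -∞]
  [-∞, -∞, -4, 0, -8, -∞]
  [-10, -13, 7, -1, 0, -∞]
  [-∞, -8, -13, -∞, 1, 0]
D(5):
  [0, -12, 8, 9, 1, -∞]
  [-1, 0, 16, 8, 9, -∞]
  [-∞, -∞, 0, -∞, -∞, -∞]
  [-18, -21, -1, 0, -8, -∞]
  [-10, -13, 7, -1, 0, -∞]
  [-9, -8, 8, 0, 1, 0]
D(6):
  [0, -12, 8, 9, 1, -∞]
  [-1, 0, 16, 8, 9, -∞]
  [-∞, -∞, 0, -∞, -∞, -∞]
  [-18, -21, -1, 0, -8, -∞]
  [-10, -13, 7, -1, 0, -∞]
  [-9, -8, 8, 0, 1, 0]
Answer: C* = [[0, -12, 8, 9, 1, -∞], [-1, 0, 16, 8, 9, -∞], [-∞, -∞, 0, -∞, -∞, -∞], [-18, -21, -1, 0, -8, -∞], [-10, -13, 7, -1, 0, -∞], [-9, -8, 8, 0, 1, 0]]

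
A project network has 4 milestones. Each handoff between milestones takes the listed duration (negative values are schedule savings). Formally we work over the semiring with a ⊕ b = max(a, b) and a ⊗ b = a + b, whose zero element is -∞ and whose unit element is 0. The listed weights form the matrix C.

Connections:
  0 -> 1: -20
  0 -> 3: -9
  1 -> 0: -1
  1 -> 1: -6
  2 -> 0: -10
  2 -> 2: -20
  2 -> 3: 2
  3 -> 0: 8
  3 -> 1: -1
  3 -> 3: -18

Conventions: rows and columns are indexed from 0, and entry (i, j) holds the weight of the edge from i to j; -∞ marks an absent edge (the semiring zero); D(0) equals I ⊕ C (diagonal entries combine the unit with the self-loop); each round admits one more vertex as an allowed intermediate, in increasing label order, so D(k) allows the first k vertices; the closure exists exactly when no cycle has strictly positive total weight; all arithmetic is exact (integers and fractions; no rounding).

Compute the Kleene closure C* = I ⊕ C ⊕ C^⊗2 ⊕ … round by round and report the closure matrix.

D(0):
  [0, -20, -∞, -9]
  [-1, 0, -∞, -∞]
  [-10, -∞, 0, 2]
  [8, -1, -∞, 0]
D(1):
  [0, -20, -∞, -9]
  [-1, 0, -∞, -10]
  [-10, -30, 0, 2]
  [8, -1, -∞, 0]
D(2):
  [0, -20, -∞, -9]
  [-1, 0, -∞, -10]
  [-10, -30, 0, 2]
  [8, -1, -∞, 0]
D(3):
  [0, -20, -∞, -9]
  [-1, 0, -∞, -10]
  [-10, -30, 0, 2]
  [8, -1, -∞, 0]
D(4):
  [0, -10, -∞, -9]
  [-1, 0, -∞, -10]
  [10, 1, 0, 2]
  [8, -1, -∞, 0]
Answer: C* = [[0, -10, -∞, -9], [-1, 0, -∞, -10], [10, 1, 0, 2], [8, -1, -∞, 0]]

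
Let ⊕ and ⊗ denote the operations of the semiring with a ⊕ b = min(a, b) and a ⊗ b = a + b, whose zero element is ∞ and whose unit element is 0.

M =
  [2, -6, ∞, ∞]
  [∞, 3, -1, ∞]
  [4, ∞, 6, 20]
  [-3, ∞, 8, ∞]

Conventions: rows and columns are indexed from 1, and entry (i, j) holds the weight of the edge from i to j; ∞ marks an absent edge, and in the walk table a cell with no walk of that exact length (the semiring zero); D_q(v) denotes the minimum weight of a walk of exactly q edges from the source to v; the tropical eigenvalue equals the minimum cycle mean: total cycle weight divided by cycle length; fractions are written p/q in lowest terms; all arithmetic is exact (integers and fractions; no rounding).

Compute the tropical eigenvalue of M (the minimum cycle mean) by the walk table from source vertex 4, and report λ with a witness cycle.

q=0: [∞, ∞, ∞, 0]
q=1: [-3, ∞, 8, ∞]
q=2: [-1, -9, 14, 28]
q=3: [1, -7, -10, 34]
q=4: [-6, -5, -8, 10]
Optimal cycle mean attained by: cycle 1->2->3->1, total (-6) + (-1) + 4, length 3.
Answer: λ = -1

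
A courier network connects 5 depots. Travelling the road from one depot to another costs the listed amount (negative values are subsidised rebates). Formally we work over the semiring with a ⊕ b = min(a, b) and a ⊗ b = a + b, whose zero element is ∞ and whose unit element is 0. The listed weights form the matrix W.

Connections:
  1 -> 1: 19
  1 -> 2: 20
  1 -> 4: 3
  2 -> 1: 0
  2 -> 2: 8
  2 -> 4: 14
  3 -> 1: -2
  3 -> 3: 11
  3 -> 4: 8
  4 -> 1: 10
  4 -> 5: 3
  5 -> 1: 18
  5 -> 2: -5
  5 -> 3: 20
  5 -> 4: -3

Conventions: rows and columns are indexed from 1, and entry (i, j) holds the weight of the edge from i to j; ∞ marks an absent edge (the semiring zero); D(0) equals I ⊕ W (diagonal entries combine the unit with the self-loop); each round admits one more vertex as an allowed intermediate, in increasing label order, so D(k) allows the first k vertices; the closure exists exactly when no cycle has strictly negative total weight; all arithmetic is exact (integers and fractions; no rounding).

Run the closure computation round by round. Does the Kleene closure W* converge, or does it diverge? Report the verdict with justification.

D(0):
  [0, 20, ∞, 3, ∞]
  [0, 0, ∞, 14, ∞]
  [-2, ∞, 0, 8, ∞]
  [10, ∞, ∞, 0, 3]
  [18, -5, 20, -3, 0]
D(1):
  [0, 20, ∞, 3, ∞]
  [0, 0, ∞, 3, ∞]
  [-2, 18, 0, 1, ∞]
  [10, 30, ∞, 0, 3]
  [18, -5, 20, -3, 0]
D(2):
  [0, 20, ∞, 3, ∞]
  [0, 0, ∞, 3, ∞]
  [-2, 18, 0, 1, ∞]
  [10, 30, ∞, 0, 3]
  [-5, -5, 20, -3, 0]
D(3):
  [0, 20, ∞, 3, ∞]
  [0, 0, ∞, 3, ∞]
  [-2, 18, 0, 1, ∞]
  [10, 30, ∞, 0, 3]
  [-5, -5, 20, -3, 0]
D(4):
  [0, 20, ∞, 3, 6]
  [0, 0, ∞, 3, 6]
  [-2, 18, 0, 1, 4]
  [10, 30, ∞, 0, 3]
  [-5, -5, 20, -3, 0]
D(5):
  [0, 1, 26, 3, 6]
  [0, 0, 26, 3, 6]
  [-2, -1, 0, 1, 4]
  [-2, -2, 23, 0, 3]
  [-5, -5, 20, -3, 0]
Key observation: every diagonal entry stays at the unit through all rounds, so no improving cycle exists.
Answer: CONVERGES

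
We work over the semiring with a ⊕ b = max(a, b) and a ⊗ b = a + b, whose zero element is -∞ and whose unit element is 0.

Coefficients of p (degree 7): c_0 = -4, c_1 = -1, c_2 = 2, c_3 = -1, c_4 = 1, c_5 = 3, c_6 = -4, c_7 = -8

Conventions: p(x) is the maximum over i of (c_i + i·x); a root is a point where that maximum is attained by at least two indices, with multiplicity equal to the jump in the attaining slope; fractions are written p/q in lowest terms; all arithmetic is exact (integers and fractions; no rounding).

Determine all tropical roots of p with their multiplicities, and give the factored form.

hull edge (i=0, c=-4) to (i=2, c=2): slope 3, span 2
hull edge (i=2, c=2) to (i=5, c=3): slope 1/3, span 3
hull edge (i=5, c=3) to (i=7, c=-8): slope -11/2, span 2
Factored form: p(x) = -8 ⊗ (x ⊕ (-3)) ⊗ (x ⊕ (-3)) ⊗ (x ⊕ (-1/3)) ⊗ (x ⊕ (-1/3)) ⊗ (x ⊕ (-1/3)) ⊗ (x ⊕ 11/2) ⊗ (x ⊕ 11/2)
Answer: roots = -3 (mult 2), -1/3 (mult 3), 11/2 (mult 2)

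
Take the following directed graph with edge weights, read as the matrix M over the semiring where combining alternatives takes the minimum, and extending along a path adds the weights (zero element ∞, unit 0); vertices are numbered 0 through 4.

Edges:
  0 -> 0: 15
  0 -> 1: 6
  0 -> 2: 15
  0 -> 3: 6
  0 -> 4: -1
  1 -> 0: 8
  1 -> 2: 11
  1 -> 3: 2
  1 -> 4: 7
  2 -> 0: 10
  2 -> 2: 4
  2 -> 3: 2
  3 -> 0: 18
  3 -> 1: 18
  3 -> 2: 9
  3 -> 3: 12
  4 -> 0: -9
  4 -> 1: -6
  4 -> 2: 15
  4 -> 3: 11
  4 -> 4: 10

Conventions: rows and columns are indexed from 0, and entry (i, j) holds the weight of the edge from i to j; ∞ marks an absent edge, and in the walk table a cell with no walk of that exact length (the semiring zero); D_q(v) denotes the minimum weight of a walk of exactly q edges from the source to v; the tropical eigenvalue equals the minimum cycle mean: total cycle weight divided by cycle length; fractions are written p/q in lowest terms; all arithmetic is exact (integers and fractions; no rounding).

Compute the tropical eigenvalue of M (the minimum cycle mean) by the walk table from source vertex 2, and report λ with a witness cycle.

q=0: [∞, ∞, 0, ∞, ∞]
q=1: [10, ∞, 4, 2, ∞]
q=2: [14, 16, 8, 6, 9]
q=3: [0, 3, 12, 10, 13]
q=4: [4, 6, 14, 5, -1]
q=5: [-10, -7, 14, 8, 3]
Optimal cycle mean attained by: cycle 0->4->0, total (-1) + (-9), length 2.
Answer: λ = -5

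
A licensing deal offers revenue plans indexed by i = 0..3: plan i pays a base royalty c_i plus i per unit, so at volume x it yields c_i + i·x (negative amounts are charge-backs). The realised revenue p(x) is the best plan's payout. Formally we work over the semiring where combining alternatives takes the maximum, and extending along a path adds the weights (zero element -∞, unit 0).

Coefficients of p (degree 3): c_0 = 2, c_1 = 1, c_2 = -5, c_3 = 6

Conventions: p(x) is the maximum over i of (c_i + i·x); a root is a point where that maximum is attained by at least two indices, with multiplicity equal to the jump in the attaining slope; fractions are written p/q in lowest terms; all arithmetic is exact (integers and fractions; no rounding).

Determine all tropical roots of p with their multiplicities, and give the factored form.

hull edge (i=0, c=2) to (i=3, c=6): slope 4/3, span 3
Factored form: p(x) = 6 ⊗ (x ⊕ (-4/3)) ⊗ (x ⊕ (-4/3)) ⊗ (x ⊕ (-4/3))
Answer: roots = -4/3 (mult 3)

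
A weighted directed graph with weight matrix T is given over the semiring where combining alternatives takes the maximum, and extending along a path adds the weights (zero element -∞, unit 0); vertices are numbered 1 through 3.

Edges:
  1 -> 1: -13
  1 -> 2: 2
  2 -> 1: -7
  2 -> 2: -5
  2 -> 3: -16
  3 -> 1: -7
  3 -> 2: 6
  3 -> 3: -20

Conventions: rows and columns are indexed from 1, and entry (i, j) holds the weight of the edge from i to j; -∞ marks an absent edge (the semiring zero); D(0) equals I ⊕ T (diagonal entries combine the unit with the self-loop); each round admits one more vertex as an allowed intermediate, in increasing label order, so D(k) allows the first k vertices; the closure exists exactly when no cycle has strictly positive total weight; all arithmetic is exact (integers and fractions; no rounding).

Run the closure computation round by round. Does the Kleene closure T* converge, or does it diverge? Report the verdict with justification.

D(0):
  [0, 2, -∞]
  [-7, 0, -16]
  [-7, 6, 0]
D(1):
  [0, 2, -∞]
  [-7, 0, -16]
  [-7, 6, 0]
D(2):
  [0, 2, -14]
  [-7, 0, -16]
  [-1, 6, 0]
D(3):
  [0, 2, -14]
  [-7, 0, -16]
  [-1, 6, 0]
Key observation: every diagonal entry stays at the unit through all rounds, so no improving cycle exists.
Answer: CONVERGES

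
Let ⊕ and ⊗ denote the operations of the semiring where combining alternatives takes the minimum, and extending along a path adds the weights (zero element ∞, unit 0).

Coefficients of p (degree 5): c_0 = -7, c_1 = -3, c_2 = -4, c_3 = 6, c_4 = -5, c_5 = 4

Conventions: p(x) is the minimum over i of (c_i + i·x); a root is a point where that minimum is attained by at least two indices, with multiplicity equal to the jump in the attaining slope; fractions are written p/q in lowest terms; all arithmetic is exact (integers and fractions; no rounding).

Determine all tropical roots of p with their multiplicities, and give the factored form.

hull edge (i=0, c=-7) to (i=4, c=-5): slope 1/2, span 4
hull edge (i=4, c=-5) to (i=5, c=4): slope 9, span 1
Factored form: p(x) = 4 ⊗ (x ⊕ (-9)) ⊗ (x ⊕ (-1/2)) ⊗ (x ⊕ (-1/2)) ⊗ (x ⊕ (-1/2)) ⊗ (x ⊕ (-1/2))
Answer: roots = -9 (mult 1), -1/2 (mult 4)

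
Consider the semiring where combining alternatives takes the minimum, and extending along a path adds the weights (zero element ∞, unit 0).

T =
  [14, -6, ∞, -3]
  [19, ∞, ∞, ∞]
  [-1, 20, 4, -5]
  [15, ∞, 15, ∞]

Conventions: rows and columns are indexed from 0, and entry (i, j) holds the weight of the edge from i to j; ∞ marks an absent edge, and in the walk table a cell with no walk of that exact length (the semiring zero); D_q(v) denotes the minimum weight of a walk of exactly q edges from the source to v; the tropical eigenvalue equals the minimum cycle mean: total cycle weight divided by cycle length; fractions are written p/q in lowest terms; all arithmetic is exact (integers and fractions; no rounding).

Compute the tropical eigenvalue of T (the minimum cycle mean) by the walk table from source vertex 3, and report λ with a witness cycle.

q=0: [∞, ∞, ∞, 0]
q=1: [15, ∞, 15, ∞]
q=2: [14, 9, 19, 10]
q=3: [18, 8, 23, 11]
q=4: [22, 12, 26, 15]
Optimal cycle mean attained by: cycle 0->3->2->0, total (-3) + 15 + (-1), length 3.
Answer: λ = 11/3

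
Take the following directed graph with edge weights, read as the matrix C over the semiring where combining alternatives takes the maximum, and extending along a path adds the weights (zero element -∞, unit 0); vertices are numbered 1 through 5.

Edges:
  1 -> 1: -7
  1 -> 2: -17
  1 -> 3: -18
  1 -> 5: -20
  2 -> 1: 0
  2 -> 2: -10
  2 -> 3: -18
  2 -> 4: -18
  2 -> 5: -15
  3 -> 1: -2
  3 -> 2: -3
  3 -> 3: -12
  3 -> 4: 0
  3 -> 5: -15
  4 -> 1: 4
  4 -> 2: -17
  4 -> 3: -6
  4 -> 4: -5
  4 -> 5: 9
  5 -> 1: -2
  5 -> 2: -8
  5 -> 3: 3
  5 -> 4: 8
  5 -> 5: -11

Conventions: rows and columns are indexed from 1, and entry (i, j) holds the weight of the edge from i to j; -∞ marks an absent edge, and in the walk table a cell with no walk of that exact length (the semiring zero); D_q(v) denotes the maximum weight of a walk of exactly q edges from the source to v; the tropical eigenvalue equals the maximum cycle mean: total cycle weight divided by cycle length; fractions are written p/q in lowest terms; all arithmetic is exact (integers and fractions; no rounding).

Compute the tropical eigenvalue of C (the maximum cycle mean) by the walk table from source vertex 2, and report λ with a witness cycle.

q=0: [-∞, 0, -∞, -∞, -∞]
q=1: [0, -10, -18, -18, -15]
q=2: [-7, -17, -12, -7, -9]
q=3: [-3, -15, -6, -1, 2]
q=4: [3, -6, 5, 10, 8]
q=5: [14, 2, 11, 16, 19]
Optimal cycle mean attained by: cycle 4->5->4, total 9 + 8, length 2.
Answer: λ = 17/2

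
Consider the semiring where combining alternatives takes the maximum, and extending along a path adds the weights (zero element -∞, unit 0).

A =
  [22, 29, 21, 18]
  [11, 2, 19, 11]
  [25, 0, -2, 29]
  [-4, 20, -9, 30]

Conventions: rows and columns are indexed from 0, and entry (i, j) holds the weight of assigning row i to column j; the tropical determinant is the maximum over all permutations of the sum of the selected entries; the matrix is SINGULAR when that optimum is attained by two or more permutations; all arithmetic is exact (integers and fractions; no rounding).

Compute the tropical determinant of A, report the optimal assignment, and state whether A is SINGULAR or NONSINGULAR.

σ = (0, 1, 2, 3): 22 + 2 + (-2) + 30 = 52
σ = (0, 1, 3, 2): 22 + 2 + 29 + (-9) = 44
σ = (0, 2, 1, 3): 22 + 19 + 0 + 30 = 71
σ = (0, 2, 3, 1): 22 + 19 + 29 + 20 = 90
σ = (0, 3, 1, 2): 22 + 11 + 0 + (-9) = 24
σ = (0, 3, 2, 1): 22 + 11 + (-2) + 20 = 51
σ = (1, 0, 2, 3): 29 + 11 + (-2) + 30 = 68
σ = (1, 0, 3, 2): 29 + 11 + 29 + (-9) = 60
σ = (1, 2, 0, 3): 29 + 19 + 25 + 30 = 103
σ = (1, 2, 3, 0): 29 + 19 + 29 + (-4) = 73
σ = (1, 3, 0, 2): 29 + 11 + 25 + (-9) = 56
σ = (1, 3, 2, 0): 29 + 11 + (-2) + (-4) = 34
σ = (2, 0, 1, 3): 21 + 11 + 0 + 30 = 62
σ = (2, 0, 3, 1): 21 + 11 + 29 + 20 = 81
σ = (2, 1, 0, 3): 21 + 2 + 25 + 30 = 78
σ = (2, 1, 3, 0): 21 + 2 + 29 + (-4) = 48
σ = (2, 3, 0, 1): 21 + 11 + 25 + 20 = 77
σ = (2, 3, 1, 0): 21 + 11 + 0 + (-4) = 28
σ = (3, 0, 1, 2): 18 + 11 + 0 + (-9) = 20
σ = (3, 0, 2, 1): 18 + 11 + (-2) + 20 = 47
σ = (3, 1, 0, 2): 18 + 2 + 25 + (-9) = 36
σ = (3, 1, 2, 0): 18 + 2 + (-2) + (-4) = 14
σ = (3, 2, 0, 1): 18 + 19 + 25 + 20 = 82
σ = (3, 2, 1, 0): 18 + 19 + 0 + (-4) = 33
Optimal value attained by: σ = (1, 2, 0, 3).
Answer: det⊕(A) = 103; verdict: NONSINGULAR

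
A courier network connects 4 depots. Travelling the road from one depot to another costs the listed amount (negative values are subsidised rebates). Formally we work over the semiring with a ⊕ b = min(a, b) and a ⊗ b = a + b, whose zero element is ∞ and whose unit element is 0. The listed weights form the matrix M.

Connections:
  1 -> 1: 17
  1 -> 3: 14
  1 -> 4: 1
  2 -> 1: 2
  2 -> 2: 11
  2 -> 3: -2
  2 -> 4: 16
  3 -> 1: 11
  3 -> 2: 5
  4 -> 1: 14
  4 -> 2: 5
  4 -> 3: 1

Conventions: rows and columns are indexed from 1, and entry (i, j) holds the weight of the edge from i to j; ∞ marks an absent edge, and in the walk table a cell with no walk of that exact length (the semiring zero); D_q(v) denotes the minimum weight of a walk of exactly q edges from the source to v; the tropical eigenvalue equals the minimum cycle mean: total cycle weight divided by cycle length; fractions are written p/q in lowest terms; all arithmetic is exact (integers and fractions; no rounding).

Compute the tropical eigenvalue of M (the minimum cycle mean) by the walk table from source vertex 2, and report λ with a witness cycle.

q=0: [∞, 0, ∞, ∞]
q=1: [2, 11, -2, 16]
q=2: [9, 3, 9, 3]
q=3: [5, 8, 1, 10]
q=4: [10, 6, 6, 6]
Optimal cycle mean attained by: cycle 2->3->2, total (-2) + 5, length 2.
Answer: λ = 3/2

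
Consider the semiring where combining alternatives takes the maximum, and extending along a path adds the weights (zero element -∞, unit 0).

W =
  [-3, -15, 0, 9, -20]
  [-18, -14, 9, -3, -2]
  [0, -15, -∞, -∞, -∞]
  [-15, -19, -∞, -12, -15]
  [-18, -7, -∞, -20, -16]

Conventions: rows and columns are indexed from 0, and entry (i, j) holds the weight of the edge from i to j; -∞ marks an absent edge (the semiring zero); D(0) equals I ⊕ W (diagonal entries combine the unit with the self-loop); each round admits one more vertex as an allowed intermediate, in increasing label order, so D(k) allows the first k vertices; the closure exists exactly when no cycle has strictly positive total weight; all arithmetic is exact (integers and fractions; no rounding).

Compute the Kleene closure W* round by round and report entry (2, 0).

D(0):
  [0, -15, 0, 9, -20]
  [-18, 0, 9, -3, -2]
  [0, -15, 0, -∞, -∞]
  [-15, -19, -∞, 0, -15]
  [-18, -7, -∞, -20, 0]
D(1):
  [0, -15, 0, 9, -20]
  [-18, 0, 9, -3, -2]
  [0, -15, 0, 9, -20]
  [-15, -19, -15, 0, -15]
  [-18, -7, -18, -9, 0]
D(2):
  [0, -15, 0, 9, -17]
  [-18, 0, 9, -3, -2]
  [0, -15, 0, 9, -17]
  [-15, -19, -10, 0, -15]
  [-18, -7, 2, -9, 0]
D(3):
  [0, -15, 0, 9, -17]
  [9, 0, 9, 18, -2]
  [0, -15, 0, 9, -17]
  [-10, -19, -10, 0, -15]
  [2, -7, 2, 11, 0]
D(4):
  [0, -10, 0, 9, -6]
  [9, 0, 9, 18, 3]
  [0, -10, 0, 9, -6]
  [-10, -19, -10, 0, -15]
  [2, -7, 2, 11, 0]
D(5):
  [0, -10, 0, 9, -6]
  [9, 0, 9, 18, 3]
  [0, -10, 0, 9, -6]
  [-10, -19, -10, 0, -15]
  [2, -7, 2, 11, 0]
Answer: W*[2][0] = 0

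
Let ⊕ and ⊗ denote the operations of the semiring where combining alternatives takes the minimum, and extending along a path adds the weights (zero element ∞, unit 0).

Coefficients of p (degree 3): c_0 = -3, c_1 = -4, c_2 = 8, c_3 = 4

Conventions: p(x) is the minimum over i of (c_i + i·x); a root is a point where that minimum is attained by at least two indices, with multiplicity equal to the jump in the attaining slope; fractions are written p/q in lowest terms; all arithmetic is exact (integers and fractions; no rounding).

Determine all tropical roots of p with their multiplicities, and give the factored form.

hull edge (i=0, c=-3) to (i=1, c=-4): slope -1, span 1
hull edge (i=1, c=-4) to (i=3, c=4): slope 4, span 2
Factored form: p(x) = 4 ⊗ (x ⊕ (-4)) ⊗ (x ⊕ (-4)) ⊗ (x ⊕ 1)
Answer: roots = -4 (mult 2), 1 (mult 1)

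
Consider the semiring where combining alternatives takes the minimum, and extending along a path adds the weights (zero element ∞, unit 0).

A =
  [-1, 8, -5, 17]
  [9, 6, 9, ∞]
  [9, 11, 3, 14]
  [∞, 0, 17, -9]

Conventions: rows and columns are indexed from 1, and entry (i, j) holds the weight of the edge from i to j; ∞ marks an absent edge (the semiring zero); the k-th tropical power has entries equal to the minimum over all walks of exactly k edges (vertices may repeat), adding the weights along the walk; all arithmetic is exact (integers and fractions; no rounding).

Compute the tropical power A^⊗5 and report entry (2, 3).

A^⊗2:
  [-2, 6, -6, 8]
  [8, 12, 4, 23]
  [8, 14, 4, 5]
  [9, -9, 8, -18]
A^⊗3:
  [-3, 5, -7, -1]
  [7, 15, 3, 14]
  [7, 5, 3, -4]
  [0, -18, -1, -27]
A^⊗4:
  [-4, -1, -8, -10]
  [6, 14, 2, 5]
  [6, -4, 2, -13]
  [-9, -27, -10, -36]
A^⊗5:
  [-5, -10, -9, -19]
  [5, 5, 1, -4]
  [5, -13, 1, -22]
  [-18, -36, -19, -45]
Key observation: the optimum is the walk 2->1->1->1->1->3, with weight 9 + (-1) + (-1) + (-1) + (-5) = 1.
Optimal value attained by: walk 2->1->1->1->1->3.
Answer: (A^⊗5)[2][3] = 1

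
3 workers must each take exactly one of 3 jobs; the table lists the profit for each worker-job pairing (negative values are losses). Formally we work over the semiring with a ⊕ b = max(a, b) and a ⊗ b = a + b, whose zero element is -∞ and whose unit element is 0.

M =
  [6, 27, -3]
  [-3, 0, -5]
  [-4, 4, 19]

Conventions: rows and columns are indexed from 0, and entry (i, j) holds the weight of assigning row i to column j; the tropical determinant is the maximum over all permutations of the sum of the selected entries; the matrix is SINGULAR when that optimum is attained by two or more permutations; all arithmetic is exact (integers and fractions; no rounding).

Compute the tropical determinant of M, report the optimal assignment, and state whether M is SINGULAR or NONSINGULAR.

σ = (0, 1, 2): 6 + 0 + 19 = 25
σ = (0, 2, 1): 6 + (-5) + 4 = 5
σ = (1, 0, 2): 27 + (-3) + 19 = 43
σ = (1, 2, 0): 27 + (-5) + (-4) = 18
σ = (2, 0, 1): (-3) + (-3) + 4 = -2
σ = (2, 1, 0): (-3) + 0 + (-4) = -7
Optimal value attained by: σ = (1, 0, 2).
Answer: det⊕(M) = 43; verdict: NONSINGULAR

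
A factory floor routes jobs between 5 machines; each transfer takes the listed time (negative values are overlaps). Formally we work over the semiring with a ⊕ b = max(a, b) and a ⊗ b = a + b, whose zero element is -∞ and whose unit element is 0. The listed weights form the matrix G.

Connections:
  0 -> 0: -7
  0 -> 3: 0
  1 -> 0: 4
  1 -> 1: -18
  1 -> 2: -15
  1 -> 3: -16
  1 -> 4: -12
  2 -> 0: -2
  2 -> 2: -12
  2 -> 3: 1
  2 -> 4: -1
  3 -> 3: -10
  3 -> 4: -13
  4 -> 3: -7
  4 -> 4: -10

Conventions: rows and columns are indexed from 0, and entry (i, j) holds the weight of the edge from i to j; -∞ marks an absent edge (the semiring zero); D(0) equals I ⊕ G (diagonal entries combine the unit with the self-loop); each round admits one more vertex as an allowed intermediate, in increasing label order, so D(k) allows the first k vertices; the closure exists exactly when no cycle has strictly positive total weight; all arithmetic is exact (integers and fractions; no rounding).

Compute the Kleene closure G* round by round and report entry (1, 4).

D(0):
  [0, -∞, -∞, 0, -∞]
  [4, 0, -15, -16, -12]
  [-2, -∞, 0, 1, -1]
  [-∞, -∞, -∞, 0, -13]
  [-∞, -∞, -∞, -7, 0]
D(1):
  [0, -∞, -∞, 0, -∞]
  [4, 0, -15, 4, -12]
  [-2, -∞, 0, 1, -1]
  [-∞, -∞, -∞, 0, -13]
  [-∞, -∞, -∞, -7, 0]
D(2):
  [0, -∞, -∞, 0, -∞]
  [4, 0, -15, 4, -12]
  [-2, -∞, 0, 1, -1]
  [-∞, -∞, -∞, 0, -13]
  [-∞, -∞, -∞, -7, 0]
D(3):
  [0, -∞, -∞, 0, -∞]
  [4, 0, -15, 4, -12]
  [-2, -∞, 0, 1, -1]
  [-∞, -∞, -∞, 0, -13]
  [-∞, -∞, -∞, -7, 0]
D(4):
  [0, -∞, -∞, 0, -13]
  [4, 0, -15, 4, -9]
  [-2, -∞, 0, 1, -1]
  [-∞, -∞, -∞, 0, -13]
  [-∞, -∞, -∞, -7, 0]
D(5):
  [0, -∞, -∞, 0, -13]
  [4, 0, -15, 4, -9]
  [-2, -∞, 0, 1, -1]
  [-∞, -∞, -∞, 0, -13]
  [-∞, -∞, -∞, -7, 0]
Answer: G*[1][4] = -9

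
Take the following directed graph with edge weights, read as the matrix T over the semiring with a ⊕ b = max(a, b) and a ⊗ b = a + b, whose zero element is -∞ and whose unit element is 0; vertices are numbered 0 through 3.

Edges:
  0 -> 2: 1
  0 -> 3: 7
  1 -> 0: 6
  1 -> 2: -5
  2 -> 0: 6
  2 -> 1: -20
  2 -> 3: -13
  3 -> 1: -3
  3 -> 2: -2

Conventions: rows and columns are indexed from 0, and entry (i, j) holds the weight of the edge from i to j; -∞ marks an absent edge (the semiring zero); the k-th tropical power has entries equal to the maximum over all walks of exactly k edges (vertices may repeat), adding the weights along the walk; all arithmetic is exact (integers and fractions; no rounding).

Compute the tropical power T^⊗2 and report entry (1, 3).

T^⊗2:
  [7, 4, 5, -12]
  [1, -25, 7, 13]
  [-14, -16, 7, 13]
  [4, -22, -8, -15]
Key observation: the optimum is the walk 1->0->3, with weight 6 + 7 = 13.
Optimal value attained by: walk 1->0->3.
Answer: (T^⊗2)[1][3] = 13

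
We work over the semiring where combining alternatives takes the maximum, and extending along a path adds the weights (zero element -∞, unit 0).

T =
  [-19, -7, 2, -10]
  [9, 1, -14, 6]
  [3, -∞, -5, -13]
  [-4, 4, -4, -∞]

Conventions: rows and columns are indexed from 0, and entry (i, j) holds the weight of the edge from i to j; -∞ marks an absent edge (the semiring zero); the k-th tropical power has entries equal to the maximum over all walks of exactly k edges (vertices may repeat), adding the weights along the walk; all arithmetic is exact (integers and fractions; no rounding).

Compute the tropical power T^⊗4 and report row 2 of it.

T^⊗2:
  [5, -6, -3, -1]
  [10, 10, 11, 7]
  [-2, -4, 5, -7]
  [13, 5, -2, 10]
T^⊗3:
  [3, 3, 7, 0]
  [19, 11, 12, 16]
  [8, -3, 0, 2]
  [14, 14, 15, 11]
T^⊗4:
  [12, 4, 5, 9]
  [20, 20, 21, 17]
  [6, 6, 10, 3]
  [23, 15, 16, 20]
Answer: row 2 of T^⊗4 = [6, 6, 10, 3]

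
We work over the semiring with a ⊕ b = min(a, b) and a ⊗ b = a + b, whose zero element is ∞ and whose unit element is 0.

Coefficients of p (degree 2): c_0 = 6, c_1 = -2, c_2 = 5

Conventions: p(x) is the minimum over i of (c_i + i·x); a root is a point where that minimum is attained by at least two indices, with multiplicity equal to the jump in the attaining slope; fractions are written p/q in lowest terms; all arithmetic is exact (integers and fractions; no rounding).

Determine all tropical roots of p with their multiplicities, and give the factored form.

hull edge (i=0, c=6) to (i=1, c=-2): slope -8, span 1
hull edge (i=1, c=-2) to (i=2, c=5): slope 7, span 1
Factored form: p(x) = 5 ⊗ (x ⊕ (-7)) ⊗ (x ⊕ 8)
Answer: roots = -7 (mult 1), 8 (mult 1)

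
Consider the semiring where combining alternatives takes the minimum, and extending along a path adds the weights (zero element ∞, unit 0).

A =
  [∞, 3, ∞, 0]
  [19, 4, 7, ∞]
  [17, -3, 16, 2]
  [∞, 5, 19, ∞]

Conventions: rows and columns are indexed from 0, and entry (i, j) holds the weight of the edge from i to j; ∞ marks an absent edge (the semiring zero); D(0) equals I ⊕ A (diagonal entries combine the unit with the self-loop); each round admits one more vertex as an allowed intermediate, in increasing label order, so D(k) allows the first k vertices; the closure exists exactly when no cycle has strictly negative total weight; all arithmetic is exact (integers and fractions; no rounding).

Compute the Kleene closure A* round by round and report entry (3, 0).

D(0):
  [0, 3, ∞, 0]
  [19, 0, 7, ∞]
  [17, -3, 0, 2]
  [∞, 5, 19, 0]
D(1):
  [0, 3, ∞, 0]
  [19, 0, 7, 19]
  [17, -3, 0, 2]
  [∞, 5, 19, 0]
D(2):
  [0, 3, 10, 0]
  [19, 0, 7, 19]
  [16, -3, 0, 2]
  [24, 5, 12, 0]
D(3):
  [0, 3, 10, 0]
  [19, 0, 7, 9]
  [16, -3, 0, 2]
  [24, 5, 12, 0]
D(4):
  [0, 3, 10, 0]
  [19, 0, 7, 9]
  [16, -3, 0, 2]
  [24, 5, 12, 0]
Answer: A*[3][0] = 24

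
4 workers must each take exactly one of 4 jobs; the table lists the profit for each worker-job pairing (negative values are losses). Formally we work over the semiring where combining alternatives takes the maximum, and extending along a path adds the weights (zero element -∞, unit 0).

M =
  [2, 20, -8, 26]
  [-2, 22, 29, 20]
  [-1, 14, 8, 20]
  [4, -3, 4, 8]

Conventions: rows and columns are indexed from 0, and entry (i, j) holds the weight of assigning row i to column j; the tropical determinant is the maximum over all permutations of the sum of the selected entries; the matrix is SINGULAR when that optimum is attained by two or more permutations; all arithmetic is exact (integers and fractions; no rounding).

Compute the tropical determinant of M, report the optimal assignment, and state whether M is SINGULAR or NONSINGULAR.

σ = (0, 1, 2, 3): 2 + 22 + 8 + 8 = 40
σ = (0, 1, 3, 2): 2 + 22 + 20 + 4 = 48
σ = (0, 2, 1, 3): 2 + 29 + 14 + 8 = 53
σ = (0, 2, 3, 1): 2 + 29 + 20 + (-3) = 48
σ = (0, 3, 1, 2): 2 + 20 + 14 + 4 = 40
σ = (0, 3, 2, 1): 2 + 20 + 8 + (-3) = 27
σ = (1, 0, 2, 3): 20 + (-2) + 8 + 8 = 34
σ = (1, 0, 3, 2): 20 + (-2) + 20 + 4 = 42
σ = (1, 2, 0, 3): 20 + 29 + (-1) + 8 = 56
σ = (1, 2, 3, 0): 20 + 29 + 20 + 4 = 73
σ = (1, 3, 0, 2): 20 + 20 + (-1) + 4 = 43
σ = (1, 3, 2, 0): 20 + 20 + 8 + 4 = 52
σ = (2, 0, 1, 3): (-8) + (-2) + 14 + 8 = 12
σ = (2, 0, 3, 1): (-8) + (-2) + 20 + (-3) = 7
σ = (2, 1, 0, 3): (-8) + 22 + (-1) + 8 = 21
σ = (2, 1, 3, 0): (-8) + 22 + 20 + 4 = 38
σ = (2, 3, 0, 1): (-8) + 20 + (-1) + (-3) = 8
σ = (2, 3, 1, 0): (-8) + 20 + 14 + 4 = 30
σ = (3, 0, 1, 2): 26 + (-2) + 14 + 4 = 42
σ = (3, 0, 2, 1): 26 + (-2) + 8 + (-3) = 29
σ = (3, 1, 0, 2): 26 + 22 + (-1) + 4 = 51
σ = (3, 1, 2, 0): 26 + 22 + 8 + 4 = 60
σ = (3, 2, 0, 1): 26 + 29 + (-1) + (-3) = 51
σ = (3, 2, 1, 0): 26 + 29 + 14 + 4 = 73
Optimal value attained by: σ = (1, 2, 3, 0).
Answer: det⊕(M) = 73; verdict: SINGULAR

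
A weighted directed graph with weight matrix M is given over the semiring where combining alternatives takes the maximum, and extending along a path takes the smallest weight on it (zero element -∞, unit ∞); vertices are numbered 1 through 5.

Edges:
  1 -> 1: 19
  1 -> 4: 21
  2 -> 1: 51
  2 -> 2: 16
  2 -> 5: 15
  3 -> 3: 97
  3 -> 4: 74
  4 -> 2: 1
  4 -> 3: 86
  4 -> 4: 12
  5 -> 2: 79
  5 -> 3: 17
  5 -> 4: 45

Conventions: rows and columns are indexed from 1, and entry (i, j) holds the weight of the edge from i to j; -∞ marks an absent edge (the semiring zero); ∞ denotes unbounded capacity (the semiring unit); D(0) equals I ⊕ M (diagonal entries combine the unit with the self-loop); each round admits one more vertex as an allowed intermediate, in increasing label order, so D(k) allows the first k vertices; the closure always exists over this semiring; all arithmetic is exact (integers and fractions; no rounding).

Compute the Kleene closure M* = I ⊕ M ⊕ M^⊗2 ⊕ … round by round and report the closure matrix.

D(0):
  [∞, -∞, -∞, 21, -∞]
  [51, ∞, -∞, -∞, 15]
  [-∞, -∞, ∞, 74, -∞]
  [-∞, 1, 86, ∞, -∞]
  [-∞, 79, 17, 45, ∞]
D(1):
  [∞, -∞, -∞, 21, -∞]
  [51, ∞, -∞, 21, 15]
  [-∞, -∞, ∞, 74, -∞]
  [-∞, 1, 86, ∞, -∞]
  [-∞, 79, 17, 45, ∞]
D(2):
  [∞, -∞, -∞, 21, -∞]
  [51, ∞, -∞, 21, 15]
  [-∞, -∞, ∞, 74, -∞]
  [1, 1, 86, ∞, 1]
  [51, 79, 17, 45, ∞]
D(3):
  [∞, -∞, -∞, 21, -∞]
  [51, ∞, -∞, 21, 15]
  [-∞, -∞, ∞, 74, -∞]
  [1, 1, 86, ∞, 1]
  [51, 79, 17, 45, ∞]
D(4):
  [∞, 1, 21, 21, 1]
  [51, ∞, 21, 21, 15]
  [1, 1, ∞, 74, 1]
  [1, 1, 86, ∞, 1]
  [51, 79, 45, 45, ∞]
D(5):
  [∞, 1, 21, 21, 1]
  [51, ∞, 21, 21, 15]
  [1, 1, ∞, 74, 1]
  [1, 1, 86, ∞, 1]
  [51, 79, 45, 45, ∞]
Answer: M* = [[∞, 1, 21, 21, 1], [51, ∞, 21, 21, 15], [1, 1, ∞, 74, 1], [1, 1, 86, ∞, 1], [51, 79, 45, 45, ∞]]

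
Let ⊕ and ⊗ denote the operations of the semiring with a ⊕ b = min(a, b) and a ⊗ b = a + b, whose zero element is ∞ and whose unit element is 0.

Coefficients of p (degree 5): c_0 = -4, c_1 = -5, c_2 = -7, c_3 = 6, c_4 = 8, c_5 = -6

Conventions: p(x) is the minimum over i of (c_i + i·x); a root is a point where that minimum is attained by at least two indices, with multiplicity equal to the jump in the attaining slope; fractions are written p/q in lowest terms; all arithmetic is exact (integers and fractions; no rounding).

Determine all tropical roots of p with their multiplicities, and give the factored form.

hull edge (i=0, c=-4) to (i=2, c=-7): slope -3/2, span 2
hull edge (i=2, c=-7) to (i=5, c=-6): slope 1/3, span 3
Factored form: p(x) = -6 ⊗ (x ⊕ (-1/3)) ⊗ (x ⊕ (-1/3)) ⊗ (x ⊕ (-1/3)) ⊗ (x ⊕ 3/2) ⊗ (x ⊕ 3/2)
Answer: roots = -1/3 (mult 3), 3/2 (mult 2)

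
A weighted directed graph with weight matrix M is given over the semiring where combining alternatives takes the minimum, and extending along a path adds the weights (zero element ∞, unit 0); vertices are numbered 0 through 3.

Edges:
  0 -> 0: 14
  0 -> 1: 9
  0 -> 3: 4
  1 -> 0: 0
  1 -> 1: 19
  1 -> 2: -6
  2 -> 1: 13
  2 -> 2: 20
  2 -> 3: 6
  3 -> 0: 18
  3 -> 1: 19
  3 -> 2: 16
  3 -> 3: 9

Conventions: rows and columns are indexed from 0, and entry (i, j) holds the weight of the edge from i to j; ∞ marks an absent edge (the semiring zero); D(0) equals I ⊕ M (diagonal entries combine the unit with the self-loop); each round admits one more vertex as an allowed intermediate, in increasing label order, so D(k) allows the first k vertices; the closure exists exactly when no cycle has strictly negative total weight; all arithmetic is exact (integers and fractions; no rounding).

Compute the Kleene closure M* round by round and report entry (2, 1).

D(0):
  [0, 9, ∞, 4]
  [0, 0, -6, ∞]
  [∞, 13, 0, 6]
  [18, 19, 16, 0]
D(1):
  [0, 9, ∞, 4]
  [0, 0, -6, 4]
  [∞, 13, 0, 6]
  [18, 19, 16, 0]
D(2):
  [0, 9, 3, 4]
  [0, 0, -6, 4]
  [13, 13, 0, 6]
  [18, 19, 13, 0]
D(3):
  [0, 9, 3, 4]
  [0, 0, -6, 0]
  [13, 13, 0, 6]
  [18, 19, 13, 0]
D(4):
  [0, 9, 3, 4]
  [0, 0, -6, 0]
  [13, 13, 0, 6]
  [18, 19, 13, 0]
Answer: M*[2][1] = 13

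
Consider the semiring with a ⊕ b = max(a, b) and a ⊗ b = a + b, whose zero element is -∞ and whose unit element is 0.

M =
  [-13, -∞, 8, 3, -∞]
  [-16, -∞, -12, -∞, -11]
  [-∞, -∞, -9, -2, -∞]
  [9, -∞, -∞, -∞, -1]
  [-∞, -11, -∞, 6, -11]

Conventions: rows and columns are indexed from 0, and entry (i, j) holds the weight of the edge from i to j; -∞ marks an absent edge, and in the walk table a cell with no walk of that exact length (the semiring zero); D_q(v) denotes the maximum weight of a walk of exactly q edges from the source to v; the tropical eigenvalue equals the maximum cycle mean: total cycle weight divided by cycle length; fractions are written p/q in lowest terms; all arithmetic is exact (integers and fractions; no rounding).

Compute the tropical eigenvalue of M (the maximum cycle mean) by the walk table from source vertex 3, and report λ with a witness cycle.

q=0: [-∞, -∞, -∞, 0, -∞]
q=1: [9, -∞, -∞, -∞, -1]
q=2: [-4, -12, 17, 12, -12]
q=3: [21, -23, 8, 15, 11]
q=4: [24, 0, 29, 24, 14]
q=5: [33, 3, 32, 27, 23]
Optimal cycle mean attained by: cycle 0->3->0, total 3 + 9, length 2.
Answer: λ = 6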